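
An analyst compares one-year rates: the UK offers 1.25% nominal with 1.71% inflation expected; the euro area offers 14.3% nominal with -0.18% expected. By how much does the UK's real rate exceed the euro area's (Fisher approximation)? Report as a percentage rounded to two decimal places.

-14.94%

The UK: 1.25% − 1.71% = -0.460%
The euro area: 14.3% − (-0.18%) = 14.480%
Differential = -14.940% → -14.94%.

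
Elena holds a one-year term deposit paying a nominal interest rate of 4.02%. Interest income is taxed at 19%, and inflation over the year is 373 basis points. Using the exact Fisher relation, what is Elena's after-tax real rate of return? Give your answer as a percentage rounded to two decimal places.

-0.46%

After-tax nominal return = 4.02% × (1 − 0.19) = 3.2562%.
1 + r = 1.032562 / 1.03730 = 0.995432
After-tax real rate = 0.995432 − 1 → -0.46%.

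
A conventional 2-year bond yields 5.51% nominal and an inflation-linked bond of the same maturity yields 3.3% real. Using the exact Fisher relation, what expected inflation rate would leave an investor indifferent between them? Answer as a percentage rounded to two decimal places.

2.14%

(1 + π) = (1 + i)/(1 + r) = 1.05510 / 1.03300 = 1.021394
Break-even inflation = 1.021394 − 1 → 2.14%.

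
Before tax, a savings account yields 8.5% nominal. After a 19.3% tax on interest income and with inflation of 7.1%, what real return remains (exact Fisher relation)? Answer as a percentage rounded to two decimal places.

After-tax nominal return = 8.5% × (1 − 0.193) = 6.8595%.
1 + r = 1.068595 / 1.07100 = 0.997754
After-tax real rate = 0.997754 − 1 → -0.22%.

-0.22%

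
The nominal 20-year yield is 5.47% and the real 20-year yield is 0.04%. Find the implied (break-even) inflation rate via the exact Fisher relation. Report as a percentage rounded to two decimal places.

5.43%

(1 + π) = (1 + i)/(1 + r) = 1.05470 / 1.00040 = 1.054278
Break-even inflation = 1.054278 − 1 → 5.43%.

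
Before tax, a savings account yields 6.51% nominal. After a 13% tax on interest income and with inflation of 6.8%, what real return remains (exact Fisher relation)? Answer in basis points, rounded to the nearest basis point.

After-tax nominal return = 6.51% × (1 − 0.13) = 5.6637%.
1 + r = 1.056637 / 1.06800 = 0.989360
After-tax real rate = 0.989360 − 1 → -106 basis points.

-106 basis points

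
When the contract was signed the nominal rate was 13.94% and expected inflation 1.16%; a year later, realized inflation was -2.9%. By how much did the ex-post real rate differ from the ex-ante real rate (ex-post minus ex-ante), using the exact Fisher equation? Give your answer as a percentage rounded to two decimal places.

Ex-ante: (1 + 0.1394)/(1 + 0.0116) − 1 = 12.6335%
Ex-post: (1 + 0.1394)/(1 − 0.0290) − 1 = 17.3429%
Difference (ex-post − ex-ante) = 4.7095% → 4.71%.

4.71%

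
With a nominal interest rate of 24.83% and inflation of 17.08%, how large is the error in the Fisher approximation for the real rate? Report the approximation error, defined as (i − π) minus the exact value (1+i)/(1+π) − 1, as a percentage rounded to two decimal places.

1.13%

Approximate: r ≈ 24.830% − 17.080% = 7.7500%
Exact: (1 + 0.2483)/(1 + 0.1708) − 1 = 6.6194%
Error = 7.7500% − 6.6194% = 1.1306% → 1.13%.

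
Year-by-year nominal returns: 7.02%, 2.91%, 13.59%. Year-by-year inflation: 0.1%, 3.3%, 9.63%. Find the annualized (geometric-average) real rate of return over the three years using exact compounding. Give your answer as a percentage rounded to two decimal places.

Nominal growth factor = 1.0702 × 1.0291 × 1.1359 = 1.25101531
Price-level growth factor = 1.0010 × 1.0330 × 1.0963 = 1.13361038
Real growth factor = 1.25101531 / 1.13361038 = 1.10356727
Annualized real rate = 1.10356727^(1/3) − 1 = 3.3395% → 3.34%.

3.34%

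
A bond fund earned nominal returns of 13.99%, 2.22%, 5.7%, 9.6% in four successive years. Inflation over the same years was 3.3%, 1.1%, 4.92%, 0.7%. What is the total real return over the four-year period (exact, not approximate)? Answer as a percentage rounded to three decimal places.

Nominal growth factor = 1.1399 × 1.0222 × 1.0570 × 1.0960 = 1.34985827
Price-level growth factor = 1.0330 × 1.0110 × 1.0492 × 1.0070 = 1.10341588
Real growth factor = 1.34985827 / 1.10341588 = 1.22334497
Total real return = 1.22334497 − 1 → 22.334%.

22.334%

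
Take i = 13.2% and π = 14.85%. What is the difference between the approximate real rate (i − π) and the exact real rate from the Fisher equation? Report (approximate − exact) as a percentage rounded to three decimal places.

-0.213%

Approximate: r ≈ 13.200% − 14.850% = -1.6500%
Exact: (1 + 0.1320)/(1 + 0.1485) − 1 = -1.4367%
Error = -1.6500% − (-1.4367%) = -0.2133% → -0.213%.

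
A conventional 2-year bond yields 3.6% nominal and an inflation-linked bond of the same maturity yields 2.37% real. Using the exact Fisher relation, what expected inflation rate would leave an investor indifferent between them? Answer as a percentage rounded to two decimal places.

(1 + π) = (1 + i)/(1 + r) = 1.03600 / 1.02370 = 1.012015
Break-even inflation = 1.012015 − 1 → 1.20%.

1.20%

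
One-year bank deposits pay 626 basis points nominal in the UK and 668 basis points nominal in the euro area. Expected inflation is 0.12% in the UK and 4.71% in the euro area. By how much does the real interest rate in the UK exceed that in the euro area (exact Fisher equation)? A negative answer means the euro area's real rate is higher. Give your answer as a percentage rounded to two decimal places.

4.25%

The UK: (1 + 0.0626)/(1 + 0.0012) − 1 = 6.1326%
The euro area: (1 + 0.0668)/(1 + 0.0471) − 1 = 1.8814%
Differential = 6.1326% − 1.8814% = 4.2513% → 4.25%.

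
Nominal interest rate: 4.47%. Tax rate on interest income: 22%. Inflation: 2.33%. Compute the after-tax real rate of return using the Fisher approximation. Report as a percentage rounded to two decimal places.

After-tax nominal return = 4.47% × (1 − 0.22) = 3.4866%.
r ≈ 3.4866% − 2.33% → 1.16%.

1.16%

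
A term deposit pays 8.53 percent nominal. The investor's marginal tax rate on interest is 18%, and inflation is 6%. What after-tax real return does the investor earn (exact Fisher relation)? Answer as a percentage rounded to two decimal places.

0.94%

After-tax nominal return = 8.53% × (1 − 0.18) = 6.9946%.
1 + r = 1.069946 / 1.06000 = 1.009383
After-tax real rate = 1.009383 − 1 → 0.94%.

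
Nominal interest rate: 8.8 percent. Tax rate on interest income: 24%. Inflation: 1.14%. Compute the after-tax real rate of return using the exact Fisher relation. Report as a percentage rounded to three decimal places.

5.485%

After-tax nominal return = 8.8% × (1 − 0.24) = 6.6880%.
1 + r = 1.06688 / 1.01140 = 1.0548547
After-tax real rate = 1.0548547 − 1 → 5.485%.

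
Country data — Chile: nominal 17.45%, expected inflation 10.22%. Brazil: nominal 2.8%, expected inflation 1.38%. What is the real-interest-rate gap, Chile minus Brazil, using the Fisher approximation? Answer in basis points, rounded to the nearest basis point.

581 basis points

Chile: 17.45% − 10.22% = 7.230%
Brazil: 2.8% − 1.38% = 1.420%
Differential = 5.810% → 581 basis points.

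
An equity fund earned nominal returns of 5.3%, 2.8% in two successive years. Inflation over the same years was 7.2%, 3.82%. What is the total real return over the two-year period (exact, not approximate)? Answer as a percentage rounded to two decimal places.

-2.74%

Nominal growth factor = 1.0530 × 1.0280 = 1.082484
Price-level growth factor = 1.0720 × 1.0382 = 1.112950
Real growth factor = 1.082484 / 1.112950 = 0.972626
Total real return = 0.972626 − 1 → -2.74%.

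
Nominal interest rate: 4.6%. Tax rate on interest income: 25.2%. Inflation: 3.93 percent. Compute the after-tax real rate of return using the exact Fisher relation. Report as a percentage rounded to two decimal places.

-0.47%

After-tax nominal return = 4.6% × (1 − 0.252) = 3.4408%.
1 + r = 1.034408 / 1.03930 = 0.995293
After-tax real rate = 0.995293 − 1 → -0.47%.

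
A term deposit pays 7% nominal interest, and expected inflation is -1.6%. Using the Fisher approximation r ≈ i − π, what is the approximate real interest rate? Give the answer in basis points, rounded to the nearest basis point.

r ≈ i − π = 7% − (-1.6%) = 860 basis points.

860 basis points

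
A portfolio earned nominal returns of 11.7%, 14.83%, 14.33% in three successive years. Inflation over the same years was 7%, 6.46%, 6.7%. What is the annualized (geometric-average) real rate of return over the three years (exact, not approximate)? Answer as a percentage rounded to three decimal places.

6.458%

Compound the nominal returns: 1.1170 × 1.1483 × 1.1433 = 1.46645500.
Compound inflation: 1.0700 × 1.0646 × 1.0670 = 1.21544317.
Deflate: 1.46645500 / 1.21544317 = 1.20651877.
Annualized real rate = 1.20651877^(1/3) − 1 = 6.4579% → 6.458%.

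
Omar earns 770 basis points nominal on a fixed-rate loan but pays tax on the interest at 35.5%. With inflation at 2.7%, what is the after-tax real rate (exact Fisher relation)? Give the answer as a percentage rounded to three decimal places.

After-tax nominal return = 7.7% × (1 − 0.355) = 4.9665%.
1 + r = 1.049665 / 1.02700 = 1.022069
After-tax real rate = 1.022069 − 1 → 2.207%.

2.207%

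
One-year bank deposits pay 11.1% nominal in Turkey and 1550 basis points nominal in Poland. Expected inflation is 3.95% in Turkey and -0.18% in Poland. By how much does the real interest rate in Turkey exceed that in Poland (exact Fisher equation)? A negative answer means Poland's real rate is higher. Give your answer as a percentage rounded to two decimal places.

Turkey: (1 + 0.1110)/(1 + 0.0395) − 1 = 6.8783%
Poland: (1 + 0.1550)/(1 − 0.0018) − 1 = 15.7083%
Differential = 6.8783% − 15.7083% = -8.8300% → -8.83%.

-8.83%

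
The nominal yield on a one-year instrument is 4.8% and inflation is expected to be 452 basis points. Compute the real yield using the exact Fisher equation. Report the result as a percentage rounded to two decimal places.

1 + r = 1.04800 / 1.04520 = 1.002679
r = 1.002679 − 1 = 0.2679%, i.e. 0.27%.

0.27%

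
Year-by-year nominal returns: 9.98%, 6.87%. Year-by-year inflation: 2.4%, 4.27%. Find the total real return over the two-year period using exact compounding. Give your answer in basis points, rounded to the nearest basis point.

Nominal growth factor = 1.0998 × 1.0687 = 1.175356
Price-level growth factor = 1.0240 × 1.0427 = 1.067725
Real growth factor = 1.175356 / 1.067725 = 1.100804
Total real return = 1.100804 − 1 → 1008 basis points.

1008 basis points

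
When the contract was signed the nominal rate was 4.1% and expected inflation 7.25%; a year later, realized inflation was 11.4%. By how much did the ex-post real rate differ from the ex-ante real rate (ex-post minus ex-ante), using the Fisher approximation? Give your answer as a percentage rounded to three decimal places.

Ex-ante: 4.1% − 7.25% = -3.150%
Ex-post: 4.1% − 11.4% = -7.300%
Difference (ex-post − ex-ante) = -4.1500% → -4.150%.

-4.150%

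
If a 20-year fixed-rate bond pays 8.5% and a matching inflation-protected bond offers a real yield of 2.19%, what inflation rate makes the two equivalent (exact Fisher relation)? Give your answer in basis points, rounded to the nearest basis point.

(1 + π) = (1 + i)/(1 + r) = 1.08500 / 1.02190 = 1.061748
Break-even inflation = 1.061748 − 1 → 617 basis points.

617 basis points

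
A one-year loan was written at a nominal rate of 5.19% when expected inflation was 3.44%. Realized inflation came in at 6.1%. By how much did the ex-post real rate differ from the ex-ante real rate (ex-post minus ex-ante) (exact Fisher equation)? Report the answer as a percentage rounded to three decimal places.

Ex-ante: (1 + 0.0519)/(1 + 0.0344) − 1 = 1.69180%
Ex-post: (1 + 0.0519)/(1 + 0.0610) − 1 = -0.85768%
Difference (ex-post − ex-ante) = -2.54948% → -2.549%.

-2.549%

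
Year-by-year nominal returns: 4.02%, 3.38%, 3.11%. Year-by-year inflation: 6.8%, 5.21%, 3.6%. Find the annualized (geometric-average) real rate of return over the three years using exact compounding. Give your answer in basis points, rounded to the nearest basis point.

Nominal growth factor = 1.0402 × 1.0338 × 1.0311 = 1.10880242
Price-level growth factor = 1.0680 × 1.0521 × 1.0360 = 1.16409394
Real growth factor = 1.10880242 / 1.16409394 = 0.95250252
Annualized real rate = 0.95250252^(1/3) − 1 = -1.6090% → -161 basis points.

-161 basis points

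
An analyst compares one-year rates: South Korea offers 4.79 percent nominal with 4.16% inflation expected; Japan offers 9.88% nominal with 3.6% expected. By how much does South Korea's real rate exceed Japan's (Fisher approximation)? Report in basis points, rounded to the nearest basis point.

-565 basis points

South Korea: 4.79% − 4.16% = 0.630%
Japan: 9.88% − 3.6% = 6.280%
Differential = -5.650% → -565 basis points.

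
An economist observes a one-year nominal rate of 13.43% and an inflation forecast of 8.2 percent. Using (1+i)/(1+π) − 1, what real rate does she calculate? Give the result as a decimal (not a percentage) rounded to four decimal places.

1 + r = 1.13430 / 1.08200 = 1.048336
r = 1.048336 − 1 = 4.8336%, i.e. 0.0483.

0.0483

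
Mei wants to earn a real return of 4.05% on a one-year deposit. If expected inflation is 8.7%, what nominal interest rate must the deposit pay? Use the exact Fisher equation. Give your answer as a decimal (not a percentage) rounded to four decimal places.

(1 + i) = (1 + r)(1 + π) = 1.04050 × 1.08700 = 1.1310235
i = 1.1310235 − 1, so the required nominal rate is 0.1310.

0.1310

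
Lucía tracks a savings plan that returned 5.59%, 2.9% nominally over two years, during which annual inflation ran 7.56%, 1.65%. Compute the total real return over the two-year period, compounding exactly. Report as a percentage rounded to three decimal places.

-0.624%

Compound the nominal returns: 1.0559 × 1.0290 = 1.086521.
Compound inflation: 1.0756 × 1.0165 = 1.093347.
Deflate: 1.086521 / 1.093347 = 0.993757.
Total real return = 0.993757 − 1 → -0.624%.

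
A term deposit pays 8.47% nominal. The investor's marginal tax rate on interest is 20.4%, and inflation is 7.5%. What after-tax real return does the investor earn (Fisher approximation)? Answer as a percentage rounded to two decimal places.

After-tax nominal return = 8.47% × (1 − 0.204) = 6.74212%.
r ≈ 6.74212% − 7.5% → -0.76%.

-0.76%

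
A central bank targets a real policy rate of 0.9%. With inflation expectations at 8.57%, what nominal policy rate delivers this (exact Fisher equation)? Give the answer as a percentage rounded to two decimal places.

(1 + i) = (1 + r)(1 + π) = 1.00900 × 1.08570 = 1.0954713
i = 1.0954713 − 1, so the required nominal rate is 9.55%.

9.55%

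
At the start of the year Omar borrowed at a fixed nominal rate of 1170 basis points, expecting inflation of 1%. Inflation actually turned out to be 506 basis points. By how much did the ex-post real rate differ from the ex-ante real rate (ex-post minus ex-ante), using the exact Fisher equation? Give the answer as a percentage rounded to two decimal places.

-4.27%

Ex-ante: (1 + 0.1170)/(1 + 0.0100) − 1 = 10.5941%
Ex-post: (1 + 0.1170)/(1 + 0.0506) − 1 = 6.3202%
Difference (ex-post − ex-ante) = -4.2739% → -4.27%.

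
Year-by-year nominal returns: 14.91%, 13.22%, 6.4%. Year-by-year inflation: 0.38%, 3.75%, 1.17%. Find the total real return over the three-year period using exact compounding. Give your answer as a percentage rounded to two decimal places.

31.38%

Compound the nominal returns: 1.1491 × 1.1322 × 1.0640 = 1.384276.
Compound inflation: 1.0038 × 1.0375 × 1.0117 = 1.053627.
Deflate: 1.384276 / 1.053627 = 1.313819.
Total real return = 1.313819 − 1 → 31.38%.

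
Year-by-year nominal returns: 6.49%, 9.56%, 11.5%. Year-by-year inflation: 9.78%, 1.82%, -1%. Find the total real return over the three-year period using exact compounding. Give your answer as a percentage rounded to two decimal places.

Nominal growth factor = 1.0649 × 1.0956 × 1.1150 = 1.300875
Price-level growth factor = 1.0978 × 1.0182 × 0.9900 = 1.106602
Real growth factor = 1.300875 / 1.106602 = 1.175558
Total real return = 1.175558 − 1 → 17.56%.

17.56%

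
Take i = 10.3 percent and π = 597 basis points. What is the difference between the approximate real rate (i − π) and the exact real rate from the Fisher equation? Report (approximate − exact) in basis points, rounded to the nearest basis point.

24 basis points

Approximate: r ≈ 10.300% − 5.970% = 4.3300%
Exact: (1 + 0.1030)/(1 + 0.0597) − 1 = 4.0861%
Error = 4.3300% − 4.0861% = 0.2439% → 24 basis points.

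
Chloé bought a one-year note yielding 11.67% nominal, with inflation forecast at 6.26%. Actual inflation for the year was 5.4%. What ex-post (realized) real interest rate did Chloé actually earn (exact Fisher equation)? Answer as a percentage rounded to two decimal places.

5.95%

Ex-post: (1 + 0.1167)/(1 + 0.0540) − 1 = 5.9488%
So the realized real rate is 5.95%.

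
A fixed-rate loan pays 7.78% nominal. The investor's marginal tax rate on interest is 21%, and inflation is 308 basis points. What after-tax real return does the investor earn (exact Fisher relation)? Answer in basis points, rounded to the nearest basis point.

After-tax nominal return = 7.78% × (1 − 0.21) = 6.1462%.
1 + r = 1.061462 / 1.03080 = 1.029746
After-tax real rate = 1.029746 − 1 → 297 basis points.

297 basis points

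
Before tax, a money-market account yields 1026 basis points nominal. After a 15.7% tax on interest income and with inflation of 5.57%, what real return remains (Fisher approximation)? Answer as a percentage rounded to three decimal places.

After-tax nominal return = 10.26% × (1 − 0.157) = 8.64918%.
r ≈ 8.64918% − 5.57% → 3.079%.

3.079%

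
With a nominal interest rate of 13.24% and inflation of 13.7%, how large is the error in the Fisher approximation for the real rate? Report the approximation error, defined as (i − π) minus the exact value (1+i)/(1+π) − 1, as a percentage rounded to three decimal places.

Approximate: r ≈ 13.240% − 13.700% = -0.4600%
Exact: (1 + 0.1324)/(1 + 0.1370) − 1 = -0.4046%
Error = -0.4600% − (-0.4046%) = -0.0554% → -0.055%.

-0.055%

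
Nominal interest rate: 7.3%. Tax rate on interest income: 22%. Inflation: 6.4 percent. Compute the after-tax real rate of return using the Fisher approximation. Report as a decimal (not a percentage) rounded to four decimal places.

-0.0071

After-tax nominal return = 7.3% × (1 − 0.22) = 5.6940%.
r ≈ 5.6940% − 6.4% → -0.0071.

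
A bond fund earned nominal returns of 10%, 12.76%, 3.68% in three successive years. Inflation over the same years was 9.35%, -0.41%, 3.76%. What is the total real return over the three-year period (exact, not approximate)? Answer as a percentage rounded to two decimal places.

Compound the nominal returns: 1.1000 × 1.1276 × 1.0368 = 1.286005.
Compound inflation: 1.0935 × 0.9959 × 1.0376 = 1.129964.
Deflate: 1.286005 / 1.129964 = 1.138094.
Total real return = 1.138094 − 1 → 13.81%.

13.81%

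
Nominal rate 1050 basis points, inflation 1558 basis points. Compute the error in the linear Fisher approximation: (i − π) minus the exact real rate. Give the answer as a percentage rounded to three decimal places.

Approximate: r ≈ 10.500% − 15.580% = -5.0800%
Exact: (1 + 0.1050)/(1 + 0.1558) − 1 = -4.3952%
Error = -5.0800% − (-4.3952%) = -0.6848% → -0.685%.

-0.685%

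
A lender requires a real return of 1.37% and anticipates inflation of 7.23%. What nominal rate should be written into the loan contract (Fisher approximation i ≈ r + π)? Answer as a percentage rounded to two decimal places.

8.60%

i ≈ r + π = 1.37% + 7.23% = 8.60%.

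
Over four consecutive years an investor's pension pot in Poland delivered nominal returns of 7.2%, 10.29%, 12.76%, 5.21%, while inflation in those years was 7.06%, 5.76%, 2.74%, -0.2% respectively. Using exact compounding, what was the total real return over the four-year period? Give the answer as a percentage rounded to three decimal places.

Compound the nominal returns: 1.0720 × 1.1029 × 1.1276 × 1.0521 = 1.402630.
Compound inflation: 1.0706 × 1.0576 × 1.0274 × 0.9980 = 1.160964.
Deflate: 1.402630 / 1.160964 = 1.208159.
Total real return = 1.208159 − 1 → 20.816%.

20.816%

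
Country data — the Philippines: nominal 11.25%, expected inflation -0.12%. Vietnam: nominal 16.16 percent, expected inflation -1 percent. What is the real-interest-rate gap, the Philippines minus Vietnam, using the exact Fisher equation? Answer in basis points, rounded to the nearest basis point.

The Philippines: (1 + 0.1125)/(1 − 0.0012) − 1 = 11.3837%
Vietnam: (1 + 0.1616)/(1 − 0.0100) − 1 = 17.3333%
Differential = 11.3837% − 17.3333% = -5.9497% → -595 basis points.

-595 basis points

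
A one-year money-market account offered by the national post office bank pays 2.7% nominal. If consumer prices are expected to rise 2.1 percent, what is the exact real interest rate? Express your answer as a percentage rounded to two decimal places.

1 + r = 1.02700 / 1.02100 = 1.005877
r = 1.005877 − 1 = 0.5877%, i.e. 0.59%.

0.59%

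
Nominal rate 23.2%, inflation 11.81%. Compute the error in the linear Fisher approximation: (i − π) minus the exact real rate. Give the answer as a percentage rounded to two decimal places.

1.20%

Approximate: r ≈ 23.200% − 11.810% = 11.3900%
Exact: (1 + 0.2320)/(1 + 0.1181) − 1 = 10.1869%
Error = 11.3900% − 10.1869% = 1.2031% → 1.20%.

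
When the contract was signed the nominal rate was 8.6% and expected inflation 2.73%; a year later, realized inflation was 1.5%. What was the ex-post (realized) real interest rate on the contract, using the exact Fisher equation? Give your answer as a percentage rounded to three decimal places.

Ex-post: (1 + 0.0860)/(1 + 0.0150) − 1 = 6.9951%
So the realized real rate is 6.995%.

6.995%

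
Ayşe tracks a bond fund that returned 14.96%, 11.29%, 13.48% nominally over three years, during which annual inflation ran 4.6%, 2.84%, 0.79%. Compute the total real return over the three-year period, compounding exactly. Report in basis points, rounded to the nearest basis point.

Compound the nominal returns: 1.1496 × 1.1129 × 1.1348 = 1.451852.
Compound inflation: 1.0460 × 1.0284 × 1.0079 = 1.084204.
Deflate: 1.451852 / 1.084204 = 1.339094.
Total real return = 1.339094 − 1 → 3391 basis points.

3391 basis points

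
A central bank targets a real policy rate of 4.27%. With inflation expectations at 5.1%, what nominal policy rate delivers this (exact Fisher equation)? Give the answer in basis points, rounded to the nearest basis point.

959 basis points

(1 + i) = (1 + r)(1 + π) = 1.04270 × 1.05100 = 1.0958777
i = 1.0958777 − 1, so the required nominal rate is 959 basis points.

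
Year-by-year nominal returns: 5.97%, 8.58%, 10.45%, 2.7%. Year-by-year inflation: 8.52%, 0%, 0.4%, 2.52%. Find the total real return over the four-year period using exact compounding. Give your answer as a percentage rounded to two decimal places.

16.85%

Compound the nominal returns: 1.0597 × 1.0858 × 1.1045 × 1.0270 = 1.305176.
Compound inflation: 1.0852 × 1.0000 × 1.0040 × 1.0252 = 1.116997.
Deflate: 1.305176 / 1.116997 = 1.168468.
Total real return = 1.168468 − 1 → 16.85%.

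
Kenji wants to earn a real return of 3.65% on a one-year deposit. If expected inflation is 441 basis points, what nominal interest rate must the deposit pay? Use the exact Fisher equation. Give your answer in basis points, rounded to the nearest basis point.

822 basis points

(1 + i) = (1 + r)(1 + π) = 1.03650 × 1.04410 = 1.08220965
i = 1.08220965 − 1, so the required nominal rate is 822 basis points.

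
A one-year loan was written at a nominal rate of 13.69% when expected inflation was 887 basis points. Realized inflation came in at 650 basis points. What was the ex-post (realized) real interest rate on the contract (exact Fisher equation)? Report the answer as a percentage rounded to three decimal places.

6.751%

Ex-post: (1 + 0.1369)/(1 + 0.0650) − 1 = 6.7512%
So the realized real rate is 6.751%.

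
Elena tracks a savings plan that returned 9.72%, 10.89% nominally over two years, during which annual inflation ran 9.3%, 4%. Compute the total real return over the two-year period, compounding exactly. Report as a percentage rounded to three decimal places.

7.035%

Nominal growth factor = 1.0972 × 1.1089 = 1.216685
Price-level growth factor = 1.0930 × 1.0400 = 1.136720
Real growth factor = 1.216685 / 1.136720 = 1.070347
Total real return = 1.070347 − 1 → 7.035%.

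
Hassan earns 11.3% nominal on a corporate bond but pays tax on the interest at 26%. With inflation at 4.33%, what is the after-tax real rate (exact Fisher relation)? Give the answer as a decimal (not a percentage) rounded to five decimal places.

0.03865

After-tax nominal return = 11.3% × (1 − 0.26) = 8.3620%.
1 + r = 1.08362 / 1.04330 = 1.038647
After-tax real rate = 1.038647 − 1 → 0.03865.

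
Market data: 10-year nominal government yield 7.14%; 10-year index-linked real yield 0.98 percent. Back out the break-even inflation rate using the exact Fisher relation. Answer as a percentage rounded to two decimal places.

(1 + π) = (1 + i)/(1 + r) = 1.07140 / 1.00980 = 1.061002
Break-even inflation = 1.061002 − 1 → 6.10%.

6.10%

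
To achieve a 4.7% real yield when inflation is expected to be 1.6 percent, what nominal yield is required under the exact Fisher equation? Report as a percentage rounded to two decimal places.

6.38%

(1 + i) = (1 + r)(1 + π) = 1.04700 × 1.01600 = 1.063752
i = 1.063752 − 1, so the required nominal rate is 6.38%.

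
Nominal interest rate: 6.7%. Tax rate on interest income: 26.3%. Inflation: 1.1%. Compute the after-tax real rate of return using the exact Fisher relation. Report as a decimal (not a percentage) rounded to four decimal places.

After-tax nominal return = 6.7% × (1 − 0.263) = 4.9379%.
1 + r = 1.049379 / 1.01100 = 1.037961
After-tax real rate = 1.037961 − 1 → 0.0380.

0.0380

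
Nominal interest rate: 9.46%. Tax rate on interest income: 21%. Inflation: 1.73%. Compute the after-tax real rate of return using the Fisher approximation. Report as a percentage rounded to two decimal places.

5.74%

After-tax nominal return = 9.46% × (1 − 0.21) = 7.4734%.
r ≈ 7.4734% − 1.73% → 5.74%.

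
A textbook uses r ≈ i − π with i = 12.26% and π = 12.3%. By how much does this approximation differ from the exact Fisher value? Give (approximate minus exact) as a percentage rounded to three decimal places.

-0.004%

Approximate: r ≈ 12.260% − 12.300% = -0.0400%
Exact: (1 + 0.1226)/(1 + 0.1230) − 1 = -0.0356%
Error = -0.0400% − (-0.0356%) = -0.0044% → -0.004%.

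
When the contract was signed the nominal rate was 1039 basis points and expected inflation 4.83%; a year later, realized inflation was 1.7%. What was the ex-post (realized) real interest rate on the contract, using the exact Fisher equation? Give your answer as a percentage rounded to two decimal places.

8.54%

Ex-post: (1 + 0.1039)/(1 + 0.0170) − 1 = 8.5447%
So the realized real rate is 8.54%.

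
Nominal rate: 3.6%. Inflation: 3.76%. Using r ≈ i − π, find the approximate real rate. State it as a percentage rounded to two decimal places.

-0.16%

r ≈ i − π = 3.6% − 3.76% = -0.16%.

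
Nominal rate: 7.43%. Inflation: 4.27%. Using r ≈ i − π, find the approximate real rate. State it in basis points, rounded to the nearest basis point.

316 basis points

r ≈ i − π = 7.43% − 4.27% = 316 basis points.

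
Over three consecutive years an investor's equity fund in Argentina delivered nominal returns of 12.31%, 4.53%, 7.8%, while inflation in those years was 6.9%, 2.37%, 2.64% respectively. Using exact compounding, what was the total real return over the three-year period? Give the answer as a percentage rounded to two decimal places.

Nominal growth factor = 1.1231 × 1.0453 × 1.0780 = 1.265547
Price-level growth factor = 1.0690 × 1.0237 × 1.0264 = 1.123226
Real growth factor = 1.265547 / 1.123226 = 1.126707
Total real return = 1.126707 − 1 → 12.67%.

12.67%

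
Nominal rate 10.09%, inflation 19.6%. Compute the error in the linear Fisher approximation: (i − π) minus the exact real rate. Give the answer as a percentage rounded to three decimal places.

Approximate: r ≈ 10.090% − 19.600% = -9.5100%
Exact: (1 + 0.1009)/(1 + 0.1960) − 1 = -7.95151%
Error = -9.5100% − (-7.95151%) = -1.55849% → -1.558%.

-1.558%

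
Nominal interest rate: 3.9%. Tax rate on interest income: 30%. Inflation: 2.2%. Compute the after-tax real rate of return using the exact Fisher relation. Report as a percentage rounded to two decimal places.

After-tax nominal return = 3.9% × (1 − 0.3) = 2.7300%.
1 + r = 1.02730 / 1.02200 = 1.005186
After-tax real rate = 1.005186 − 1 → 0.52%.

0.52%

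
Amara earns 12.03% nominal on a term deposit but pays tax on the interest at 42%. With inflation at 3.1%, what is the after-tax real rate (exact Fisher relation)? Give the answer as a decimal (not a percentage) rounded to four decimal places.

0.0376

After-tax nominal return = 12.03% × (1 − 0.42) = 6.9774%.
1 + r = 1.069774 / 1.03100 = 1.037608
After-tax real rate = 1.037608 − 1 → 0.0376.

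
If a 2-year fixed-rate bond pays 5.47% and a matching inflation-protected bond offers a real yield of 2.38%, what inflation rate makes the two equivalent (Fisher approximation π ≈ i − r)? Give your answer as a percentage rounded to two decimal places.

π ≈ i − r = 5.47% − 2.38% → 3.09%.

3.09%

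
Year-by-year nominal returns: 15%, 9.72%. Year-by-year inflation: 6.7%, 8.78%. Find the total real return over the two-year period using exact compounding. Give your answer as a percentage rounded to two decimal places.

Compound the nominal returns: 1.1500 × 1.0972 = 1.261780.
Compound inflation: 1.0670 × 1.0878 = 1.160683.
Deflate: 1.261780 / 1.160683 = 1.087102.
Total real return = 1.087102 − 1 → 8.71%.

8.71%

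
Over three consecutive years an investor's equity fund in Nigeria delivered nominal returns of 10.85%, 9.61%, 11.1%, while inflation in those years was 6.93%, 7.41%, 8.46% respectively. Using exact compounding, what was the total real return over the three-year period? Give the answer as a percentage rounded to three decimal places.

Compound the nominal returns: 1.1085 × 1.0961 × 1.1110 = 1.349895.
Compound inflation: 1.0693 × 1.0741 × 1.0846 = 1.245701.
Deflate: 1.349895 / 1.245701 = 1.083643.
Total real return = 1.083643 − 1 → 8.364%.

8.364%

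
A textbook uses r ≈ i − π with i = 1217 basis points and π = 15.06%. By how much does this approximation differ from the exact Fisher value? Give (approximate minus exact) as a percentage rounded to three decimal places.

Approximate: r ≈ 12.170% − 15.060% = -2.8900%
Exact: (1 + 0.1217)/(1 + 0.1506) − 1 = -2.5117%
Error = -2.8900% − (-2.5117%) = -0.3783% → -0.378%.

-0.378%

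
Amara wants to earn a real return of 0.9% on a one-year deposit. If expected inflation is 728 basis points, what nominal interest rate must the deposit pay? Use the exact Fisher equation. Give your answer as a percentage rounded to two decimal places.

(1 + i) = (1 + r)(1 + π) = 1.00900 × 1.07280 = 1.0824552
i = 1.0824552 − 1, so the required nominal rate is 8.25%.

8.25%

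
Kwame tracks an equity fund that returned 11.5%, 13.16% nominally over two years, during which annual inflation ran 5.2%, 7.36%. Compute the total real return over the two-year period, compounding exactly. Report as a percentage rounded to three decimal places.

11.715%

Compound the nominal returns: 1.1150 × 1.1316 = 1.26173400.
Compound inflation: 1.0520 × 1.0736 = 1.12942720.
Deflate: 1.26173400 / 1.12942720 = 1.11714504.
Total real return = 1.11714504 − 1 → 11.715%.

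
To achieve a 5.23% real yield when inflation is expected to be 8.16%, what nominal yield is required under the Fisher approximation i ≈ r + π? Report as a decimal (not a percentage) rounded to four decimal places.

i ≈ r + π = 5.23% + 8.16% = 0.1339.

0.1339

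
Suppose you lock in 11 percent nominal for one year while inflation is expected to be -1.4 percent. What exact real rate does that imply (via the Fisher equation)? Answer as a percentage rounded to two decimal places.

12.58%

By the Fisher equation, 1 + r = (1 + i)/(1 + π).
1 + r = 1.11000 / 0.98600 = 1.125761
r = 1.125761 − 1 = 12.5761%, i.e. 12.58%.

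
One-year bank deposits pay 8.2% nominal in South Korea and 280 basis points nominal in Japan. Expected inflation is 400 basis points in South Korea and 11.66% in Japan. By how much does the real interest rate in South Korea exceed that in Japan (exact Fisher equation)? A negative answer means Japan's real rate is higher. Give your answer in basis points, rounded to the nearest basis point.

South Korea: (1 + 0.0820)/(1 + 0.0400) − 1 = 4.0385%
Japan: (1 + 0.0280)/(1 + 0.1166) − 1 = -7.9348%
Differential = 4.0385% − (-7.9348%) = 11.9733% → 1197 basis points.

1197 basis points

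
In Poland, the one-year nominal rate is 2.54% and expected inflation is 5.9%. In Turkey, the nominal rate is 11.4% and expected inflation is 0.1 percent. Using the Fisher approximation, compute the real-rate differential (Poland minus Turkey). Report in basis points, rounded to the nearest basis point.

Poland: 2.54% − 5.9% = -3.360%
Turkey: 11.4% − 0.1% = 11.300%
Differential = -14.660% → -1466 basis points.

-1466 basis points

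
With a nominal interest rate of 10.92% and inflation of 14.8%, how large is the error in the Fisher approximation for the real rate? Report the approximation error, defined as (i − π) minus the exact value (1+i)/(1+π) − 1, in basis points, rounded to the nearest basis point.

Approximate: r ≈ 10.920% − 14.800% = -3.8800%
Exact: (1 + 0.1092)/(1 + 0.1480) − 1 = -3.3798%
Error = -3.8800% − (-3.3798%) = -0.5002% → -50 basis points.

-50 basis points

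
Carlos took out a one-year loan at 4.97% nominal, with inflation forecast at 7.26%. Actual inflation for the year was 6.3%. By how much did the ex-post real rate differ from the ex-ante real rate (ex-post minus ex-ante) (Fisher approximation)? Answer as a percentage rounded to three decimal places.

0.960%

Ex-ante: 4.97% − 7.26% = -2.290%
Ex-post: 4.97% − 6.3% = -1.330%
Difference (ex-post − ex-ante) = 0.9600% → 0.960%.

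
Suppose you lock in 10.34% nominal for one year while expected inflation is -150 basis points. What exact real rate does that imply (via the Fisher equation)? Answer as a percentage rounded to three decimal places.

12.020%

By the Fisher equation, 1 + r = (1 + i)/(1 + π).
1 + r = 1.10340 / 0.98500 = 1.120203
r = 1.120203 − 1 = 12.0203%, i.e. 12.020%.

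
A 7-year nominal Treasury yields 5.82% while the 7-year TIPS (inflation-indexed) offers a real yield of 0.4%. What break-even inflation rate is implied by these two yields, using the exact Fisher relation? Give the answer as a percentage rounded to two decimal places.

5.40%

(1 + π) = (1 + i)/(1 + r) = 1.05820 / 1.00400 = 1.053984
Break-even inflation = 1.053984 − 1 → 5.40%.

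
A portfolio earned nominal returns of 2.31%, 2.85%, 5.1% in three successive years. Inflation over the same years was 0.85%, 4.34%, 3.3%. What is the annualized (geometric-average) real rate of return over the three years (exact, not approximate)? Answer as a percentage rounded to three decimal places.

Compound the nominal returns: 1.0231 × 1.0285 × 1.0510 = 1.10592353.
Compound inflation: 1.0085 × 1.0434 × 1.0330 = 1.08699377.
Deflate: 1.10592353 / 1.08699377 = 1.01741478.
Annualized real rate = 1.01741478^(1/3) − 1 = 0.5772% → 0.577%.

0.577%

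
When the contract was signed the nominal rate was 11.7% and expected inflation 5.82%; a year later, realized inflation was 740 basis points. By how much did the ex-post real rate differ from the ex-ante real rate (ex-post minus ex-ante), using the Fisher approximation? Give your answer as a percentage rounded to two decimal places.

Ex-ante: 11.7% − 5.82% = 5.880%
Ex-post: 11.7% − 7.4% = 4.300%
Difference (ex-post − ex-ante) = -1.5800% → -1.58%.

-1.58%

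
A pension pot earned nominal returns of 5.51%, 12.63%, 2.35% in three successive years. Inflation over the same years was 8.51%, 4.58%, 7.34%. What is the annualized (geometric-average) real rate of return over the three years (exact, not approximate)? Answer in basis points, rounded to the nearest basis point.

Compound the nominal returns: 1.0551 × 1.1263 × 1.0235 = 1.21628557.
Compound inflation: 1.0851 × 1.0458 × 1.0734 = 1.21809172.
Deflate: 1.21628557 / 1.21809172 = 0.99851723.
Annualized real rate = 0.99851723^(1/3) − 1 = -0.0495% → -5 basis points.

-5 basis points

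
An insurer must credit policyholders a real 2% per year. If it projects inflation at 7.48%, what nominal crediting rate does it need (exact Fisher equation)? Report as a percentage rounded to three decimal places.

(1 + i) = (1 + r)(1 + π) = 1.02000 × 1.07480 = 1.096296
i = 1.096296 − 1, so the required nominal rate is 9.630%.

9.630%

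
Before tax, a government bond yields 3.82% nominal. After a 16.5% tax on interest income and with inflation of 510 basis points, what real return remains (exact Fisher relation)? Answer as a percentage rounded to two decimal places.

-1.82%

After-tax nominal return = 3.82% × (1 − 0.165) = 3.1897%.
1 + r = 1.031897 / 1.05100 = 0.981824
After-tax real rate = 0.981824 − 1 → -1.82%.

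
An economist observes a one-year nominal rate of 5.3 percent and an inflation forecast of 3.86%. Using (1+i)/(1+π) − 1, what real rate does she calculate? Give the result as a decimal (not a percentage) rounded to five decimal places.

0.01386

1 + r = 1.05300 / 1.03860 = 1.0138648
r = 1.0138648 − 1 = 1.38648%, i.e. 0.01386.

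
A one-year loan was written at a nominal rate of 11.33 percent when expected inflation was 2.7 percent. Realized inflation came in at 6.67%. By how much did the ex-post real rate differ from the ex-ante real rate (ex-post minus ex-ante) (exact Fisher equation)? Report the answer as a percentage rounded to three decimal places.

Ex-ante: (1 + 0.1133)/(1 + 0.0270) − 1 = 8.403116%
Ex-post: (1 + 0.1133)/(1 + 0.0667) − 1 = 4.368613%
Difference (ex-post − ex-ante) = -4.034502% → -4.035%.

-4.035%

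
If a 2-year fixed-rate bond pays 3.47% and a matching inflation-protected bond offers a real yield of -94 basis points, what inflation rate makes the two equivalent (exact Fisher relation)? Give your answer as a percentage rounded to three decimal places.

4.452%

(1 + π) = (1 + i)/(1 + r) = 1.03470 / 0.99060 = 1.044518
Break-even inflation = 1.044518 − 1 → 4.452%.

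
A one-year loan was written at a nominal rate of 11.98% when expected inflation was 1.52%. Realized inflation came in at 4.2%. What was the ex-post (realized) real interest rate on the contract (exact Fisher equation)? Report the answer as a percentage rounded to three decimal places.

7.466%

Ex-post: (1 + 0.1198)/(1 + 0.0420) − 1 = 7.4664%
So the realized real rate is 7.466%.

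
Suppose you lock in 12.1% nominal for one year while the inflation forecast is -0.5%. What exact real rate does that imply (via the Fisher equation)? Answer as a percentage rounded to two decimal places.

12.66%

By the Fisher equation, 1 + r = (1 + i)/(1 + π).
1 + r = 1.12100 / 0.99500 = 1.126633
r = 1.126633 − 1 = 12.6633%, i.e. 12.66%.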